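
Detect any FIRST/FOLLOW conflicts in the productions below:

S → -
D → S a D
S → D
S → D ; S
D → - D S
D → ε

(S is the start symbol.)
A FIRST/FOLLOW conflict occurs when a non-terminal N has a nullable alternative N → β (β ⇒* ε) and another alternative N → α with FIRST(α) ∩ FOLLOW(N) ≠ ∅: on such a lookahead the parser cannot decide between expanding α and letting N vanish via β.

Nullable non-terminals: D, S.
FIRST sets used below: FIRST(S) = { '-', ';', 'a', ε }, FIRST(D) = { '-', ';', 'a', ε }

D: nullable alternative(s) D → ε; FOLLOW(D) = { $, '-', ';', 'a' }
  D → S a D: FIRST \ {ε} = { '-', ';', 'a' } — overlaps FOLLOW(D) on { '-', ';', 'a' }: CONFLICT
  D → - D S: FIRST \ {ε} = { '-' } — overlaps FOLLOW(D) on { '-' }: CONFLICT
  D → ε: FIRST \ {ε} = { } — this is the only nullable alternative, skip

S: nullable alternative(s) S → D; FOLLOW(S) = { $, '-', ';', 'a' }
  S → -: FIRST \ {ε} = { '-' } — overlaps FOLLOW(S) on { '-' }: CONFLICT
  S → D: FIRST \ {ε} = { '-', ';', 'a' } — this is the only nullable alternative, skip
  S → D ; S: FIRST \ {ε} = { '-', ';', 'a' } — overlaps FOLLOW(S) on { '-', ';', 'a' }: CONFLICT

So the grammar has 4 FIRST/FOLLOW conflicts (marked CONFLICT above).

Answer: Yes. S → '-' with FOLLOW(S) on { '-' }; S → D ';' S with FOLLOW(S) on { '-', ';', 'a' }; D → S a D with FOLLOW(D) on { '-', ';', 'a' }; D → '-' D S with FOLLOW(D) on { '-' }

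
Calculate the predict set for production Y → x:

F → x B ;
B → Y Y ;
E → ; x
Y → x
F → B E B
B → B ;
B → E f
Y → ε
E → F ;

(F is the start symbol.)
{ 'x' }

PREDICT(Y → x) = (FIRST(RHS) \ {ε}) ∪ (FOLLOW(Y) if ε ∈ FIRST(RHS), i.e. RHS ⇒* ε)
FIRST(x) = { 'x' }
ε ∉ FIRST(x), so FOLLOW(Y) is not added.
PREDICT(Y → x) = { 'x' }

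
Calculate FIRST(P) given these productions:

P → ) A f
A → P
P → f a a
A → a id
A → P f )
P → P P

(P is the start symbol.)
{ ')', 'f' }

From P → ) A f:
  - ')' is a terminal: add ')' and stop
From P → f a a:
  - f is a terminal: add 'f' and stop
From P → P P:
  - P is the symbol being defined: contributes nothing new
    P is not nullable, so stop

Collecting: FIRST(P) = { ')', 'f' }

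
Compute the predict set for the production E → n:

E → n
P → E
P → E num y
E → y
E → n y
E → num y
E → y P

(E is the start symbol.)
PREDICT(E → n) = (FIRST(RHS) \ {ε}) ∪ (FOLLOW(E) if ε ∈ FIRST(RHS), i.e. RHS ⇒* ε)
FIRST(n) = { 'n' }
ε ∉ FIRST(n), so FOLLOW(E) is not added.
PREDICT(E → n) = { 'n' }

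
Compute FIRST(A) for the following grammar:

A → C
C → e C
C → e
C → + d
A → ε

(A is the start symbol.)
{ '+', 'e', ε }

To compute FIRST(A), examine every production with A on the left-hand side, reading each right-hand side left to right until a non-nullable symbol is reached.

FIRST sets of the other non-terminals involved (by the same procedure, iterated to a fixed point):
  FIRST(C) = { '+', 'e' }

From A → C:
  - C is a non-terminal: add FIRST(C) \ {ε} = { '+', 'e' }
    C is not nullable, so stop
From A → ε:
  - ε-production, so ε ∈ FIRST(A)

Collecting: FIRST(A) = { '+', 'e', ε }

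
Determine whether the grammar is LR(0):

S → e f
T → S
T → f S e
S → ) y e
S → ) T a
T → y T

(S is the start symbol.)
No. Shift-reduce conflict between [S → ) y e .] and [S → e . f]

A grammar is LR(0) if no state in the canonical LR(0) collection has:
  - both a shift item (dot before a terminal) and a complete item (shift-reduce conflict), or
  - two or more complete items (reduce-reduce conflict; the accept item [S' → S .] counts as a complete item here).

Augment with S' → S and build the canonical LR(0) collection (I0 = CLOSURE({[S' → . S]}), then GOTO on every symbol after a dot until no new states appear). It has 15 states:
  I0: { [S → . ) T a], [S → . ) y e], [S → . e f], [S' → . S] }  — shift
  I1: { [S → ) . T a], [S → ) . y e], [S → . ) T a], [S → . ) y e], [S → . e f], [T → . S], [T → . f S e], [T → . y T] }  — shift
  I2: { [S' → S .] }  — accept
  I3: { [S → e . f] }  — shift
  I4: { [S → e f .] }  — reduce
  I5: { [T → S .] }  — reduce
  I6: { [S → ) T . a] }  — shift
  I7: { [S → . ) T a], [S → . ) y e], [S → . e f], [T → f . S e] }  — shift
  I8: { [S → ) y . e], [S → . ) T a], [S → . ) y e], [S → . e f], [T → . S], [T → . f S e], [T → . y T], [T → y . T] }  — shift
  I9: { [T → y T .] }  — reduce
  I10: { [S → ) y e .], [S → e . f] }  — shift, reduce
  I11: { [S → . ) T a], [S → . ) y e], [S → . e f], [T → . S], [T → . f S e], [T → . y T], [T → y . T] }  — shift
  I12: { [T → f S . e] }  — shift
  I13: { [T → f S e .] }  — reduce
  I14: { [S → ) T a .] }  — reduce

Conflict in state I10:
  Shift-reduce conflict between [S → ) y e .] and [S → e . f]
So the grammar is NOT LR(0).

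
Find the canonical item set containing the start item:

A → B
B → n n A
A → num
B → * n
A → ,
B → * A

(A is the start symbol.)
First, augment the grammar with A' → A
I₀ = CLOSURE({ [A' → . A] }):
  [A' → . A] has the dot before A: add [A → . B], [A → . num], [A → . ,]
  [A → . B] has the dot before B: add [B → . n n A], [B → . * n], [B → . * A]
No further items can be added.

I₀ = { [A → . ,], [A → . B], [A → . num], [A' → . A], [B → . * A], [B → . * n], [B → . n n A] }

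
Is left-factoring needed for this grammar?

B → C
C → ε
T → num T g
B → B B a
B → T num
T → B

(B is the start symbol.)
No, left-factoring is not needed

Left-factoring is needed when two productions for the same non-terminal
share a common prefix on the right-hand side.

Productions for B:
  B → C
  B → B B a
  B → T num
Productions for T:
  T → num T g
  T → B

No common prefixes found.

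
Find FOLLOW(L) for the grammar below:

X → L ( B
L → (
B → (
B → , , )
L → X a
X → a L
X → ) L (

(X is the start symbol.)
{ $, '(', 'a' }

In X → L ( B: L is followed by '(' B, add FIRST('(' B) \ {ε} = { '(' }
In X → a L: L is at the end, add FOLLOW(X)
In X → ) L (: L is followed by '(', add FIRST('(') \ {ε} = { '(' }

The FOLLOW sets referred to above (computed the same way, to a fixed point):
  FOLLOW(X) = { $, 'a' }

Taking the union: FOLLOW(L) = { $, '(', 'a' }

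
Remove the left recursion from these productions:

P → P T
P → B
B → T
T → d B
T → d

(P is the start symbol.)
P is directly left-recursive. The standard transformation for
  A → A α₁ | ... | A α_m | β₁ | ... | β_n
is
  A  → β₁ A' | ... | β_n A'
  A' → α₁ A' | ... | α_m A' | ε

P → B becomes P → B P'
P → P T becomes P' → T P'
Add P' → ε

Productions for other non-terminals are unchanged:
  B → T
  T → d B
  T → d

Resulting grammar:
P → B P'
P' → T P'
P' → ε
B → T
T → d B
T → d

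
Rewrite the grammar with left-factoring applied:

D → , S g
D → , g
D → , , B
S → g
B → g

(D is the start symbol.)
Left-factoring transforms A → αβ₁ | αβ₂ into A → αA' and A' → β₁ | β₂
(α is the longest common prefix among the alternatives). Repeat until
no nonterminal has two alternatives with a common prefix.

Round 1: D has alternatives sharing prefix ','. Introduce D': D → , D'
  Add: D' → S g
  Add: D' → g
  Add: D' → , B

No remaining common prefixes — done.

Resulting grammar:
D → , D'
D' → S g
D' → g
D' → , B
S → g
B → g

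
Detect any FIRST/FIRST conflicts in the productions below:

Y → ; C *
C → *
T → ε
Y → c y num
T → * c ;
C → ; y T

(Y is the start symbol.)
Productions for Y:
  Y → ; C *: FIRST = { ';' }
  Y → c y num: FIRST = { 'c' }
Productions for C:
  C → *: FIRST = { '*' }
  C → ; y T: FIRST = { ';' }
Productions for T:
  T → ε: FIRST = { ε }
  T → * c ;: FIRST = { '*' }

All alternatives of each non-terminal have pairwise disjoint FIRST sets.

Answer: No FIRST/FIRST conflicts.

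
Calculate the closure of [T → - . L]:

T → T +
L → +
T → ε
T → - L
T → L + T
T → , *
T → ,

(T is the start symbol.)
To compute CLOSURE, for each item [A → α.Bβ] where B is a non-terminal, add [B → .γ] for all productions B → γ; repeat for the newly added items until nothing changes.

Start with: [T → - . L]
  [T → - . L] has the dot before L: add [L → . +]
No further items can be added.

CLOSURE = { [L → . +], [T → - . L] }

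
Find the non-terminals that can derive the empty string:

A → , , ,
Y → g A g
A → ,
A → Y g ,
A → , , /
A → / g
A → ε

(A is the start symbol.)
A non-terminal is nullable if it can derive ε (the empty string): either it has an ε-production, or it has a production whose right-hand side consists entirely of nullable non-terminals.

ε-productions: A → ε
So A is immediately nullable.
No further non-terminal can be added: every production for the remaining non-terminals contains a terminal or a non-nullable non-terminal.
Nullable = { 'A' }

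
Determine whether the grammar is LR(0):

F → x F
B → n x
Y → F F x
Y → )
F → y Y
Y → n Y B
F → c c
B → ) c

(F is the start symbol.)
Yes, the grammar is LR(0)

A grammar is LR(0) if no state in the canonical LR(0) collection has:
  - both a shift item (dot before a terminal) and a complete item (shift-reduce conflict), or
  - two or more complete items (reduce-reduce conflict; the accept item [F' → F .] counts as a complete item here).

Augment with F' → F and build the canonical LR(0) collection (I0 = CLOSURE({[F' → . F]}), then GOTO on every symbol after a dot until no new states appear). It has 19 states:
  I0: { [F → . c c], [F → . x F], [F → . y Y], [F' → . F] }  — shift
  I1: { [F' → F .] }  — accept
  I2: { [F → c . c] }  — shift
  I3: { [F → . c c], [F → . x F], [F → . y Y], [F → x . F] }  — shift
  I4: { [F → . c c], [F → . x F], [F → . y Y], [F → y . Y], [Y → . )], [Y → . F F x], [Y → . n Y B] }  — shift
  I5: { [Y → ) .] }  — reduce
  I6: { [F → . c c], [F → . x F], [F → . y Y], [Y → F . F x] }  — shift
  I7: { [F → y Y .] }  — reduce
  I8: { [F → . c c], [F → . x F], [F → . y Y], [Y → . )], [Y → . F F x], [Y → . n Y B], [Y → n . Y B] }  — shift
  I9: { [B → . ) c], [B → . n x], [Y → n Y . B] }  — shift
  I10: { [B → ) . c] }  — shift
  I11: { [Y → n Y B .] }  — reduce
  I12: { [B → n . x] }  — shift
  I13: { [B → n x .] }  — reduce
  I14: { [B → ) c .] }  — reduce
  I15: { [Y → F F . x] }  — shift
  I16: { [Y → F F x .] }  — reduce
  I17: { [F → x F .] }  — reduce
  I18: { [F → c c .] }  — reduce

Every state is either a pure shift/goto state or contains exactly one complete item and nothing to shift — no conflicts. The grammar is LR(0).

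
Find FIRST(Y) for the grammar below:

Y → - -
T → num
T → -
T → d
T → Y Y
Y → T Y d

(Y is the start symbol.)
To compute FIRST(Y), examine every production with Y on the left-hand side, reading each right-hand side left to right until a non-nullable symbol is reached.

FIRST sets of the other non-terminals involved (by the same procedure, iterated to a fixed point):
  FIRST(T) = { '-', 'd', 'num' }

From Y → - -:
  - '-' is a terminal: add '-' and stop
From Y → T Y d:
  - T is a non-terminal: add FIRST(T) \ {ε} = { '-', 'd', 'num' }
    T is not nullable, so stop

Collecting: FIRST(Y) = { '-', 'd', 'num' }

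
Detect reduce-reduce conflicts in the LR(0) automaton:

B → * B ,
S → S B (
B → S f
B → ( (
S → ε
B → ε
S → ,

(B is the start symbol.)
A reduce-reduce conflict occurs when an LR(0) state has two complete items [A → α .] and [B → β .] — both call for a reduction, and with no lookahead the parser cannot choose between them.

Augment with B' → B and build the canonical LR(0) collection (I0 = CLOSURE({[B' → . B]}), then GOTO on every symbol after a dot until no new states appear). It has 12 states:
  I0: { [B → . ( (], [B → . * B ,], [B → . S f], [B → .], [B' → . B], [S → . ,], [S → . S B (], [S → .] }  — shift, 2 reduces
  I1: { [B → ( . (] }  — shift
  I2: { [B → * . B ,], [B → . ( (], [B → . * B ,], [B → . S f], [B → .], [S → . ,], [S → . S B (], [S → .] }  — shift, 2 reduces
  I3: { [S → , .] }  — reduce
  I4: { [B' → B .] }  — accept
  I5: { [B → . ( (], [B → . * B ,], [B → . S f], [B → .], [B → S . f], [S → . ,], [S → . S B (], [S → .], [S → S . B (] }  — shift, 2 reduces
  I6: { [S → S B . (] }  — shift
  I7: { [B → S f .] }  — reduce
  I8: { [S → S B ( .] }  — reduce
  I9: { [B → * B . ,] }  — shift
  I10: { [B → * B , .] }  — reduce
  I11: { [B → ( ( .] }  — reduce

I0 contains complete items [B → .], [S → .] — reduce-reduce conflict.
I2 contains complete items [B → .], [S → .] — reduce-reduce conflict.
I5 contains complete items [B → .], [S → .] — reduce-reduce conflict.

Answer: Yes — I0: [B → .] vs [S → .]; I2: [B → .] vs [S → .]; I5: [B → .] vs [S → .]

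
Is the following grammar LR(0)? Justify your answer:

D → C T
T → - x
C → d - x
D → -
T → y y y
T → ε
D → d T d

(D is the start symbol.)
A grammar is LR(0) if no state in the canonical LR(0) collection has:
  - both a shift item (dot before a terminal) and a complete item (shift-reduce conflict), or
  - two or more complete items (reduce-reduce conflict; the accept item [D' → D .] counts as a complete item here).

Augment with D' → D and build the canonical LR(0) collection (I0 = CLOSURE({[D' → . D]}), then GOTO on every symbol after a dot until no new states appear). It has 15 states:
  I0: { [C → . d - x], [D → . -], [D → . C T], [D → . d T d], [D' → . D] }  — shift
  I1: { [D → - .] }  — reduce
  I2: { [D → C . T], [T → . - x], [T → . y y y], [T → .] }  — shift, reduce
  I3: { [D' → D .] }  — accept
  I4: { [C → d . - x], [D → d . T d], [T → . - x], [T → . y y y], [T → .] }  — shift, reduce
  I5: { [C → d - . x], [T → - . x] }  — shift
  I6: { [D → d T . d] }  — shift
  I7: { [T → y . y y] }  — shift
  I8: { [T → y y . y] }  — shift
  I9: { [T → y y y .] }  — reduce
  I10: { [D → d T d .] }  — reduce
  I11: { [C → d - x .], [T → - x .] }  — 2 reduces
  I12: { [T → - . x] }  — shift
  I13: { [D → C T .] }  — reduce
  I14: { [T → - x .] }  — reduce

Conflict in state I2:
  Shift-reduce conflict between [T → .] and [T → . - x]
So the grammar is NOT LR(0).

Answer: No. Shift-reduce conflict between [T → .] and [T → . - x]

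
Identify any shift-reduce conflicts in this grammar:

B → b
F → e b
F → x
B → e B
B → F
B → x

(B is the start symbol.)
No shift-reduce conflicts

A shift-reduce conflict occurs when an LR(0) state has both:
  - a complete (reduce) item [A → α .] (dot at the end), and
  - a shift item [B → β . c γ] (dot before a terminal).

Augment with B' → B and build the canonical LR(0) collection (I0 = CLOSURE({[B' → . B]}), then GOTO on every symbol after a dot until no new states appear). It has 8 states:
  I0: { [B → . F], [B → . b], [B → . e B], [B → . x], [B' → . B], [F → . e b], [F → . x] }  — shift
  I1: { [B' → B .] }  — accept
  I2: { [B → F .] }  — reduce
  I3: { [B → b .] }  — reduce
  I4: { [B → . F], [B → . b], [B → . e B], [B → . x], [B → e . B], [F → . e b], [F → . x], [F → e . b] }  — shift
  I5: { [B → x .], [F → x .] }  — 2 reduces
  I6: { [B → e B .] }  — reduce
  I7: { [B → b .], [F → e b .] }  — 2 reduces

No state contains both a complete item and a shift item.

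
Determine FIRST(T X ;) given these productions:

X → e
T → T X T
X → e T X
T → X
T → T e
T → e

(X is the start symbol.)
{ 'e' }

FIRST sets of the non-terminals involved (from the grammar, by fixed-point iteration):
  FIRST(T) = { 'e' }

To compute FIRST(T X ;), process the symbols left to right:
Symbol T is a non-terminal. Add FIRST(T) \ {ε} = { 'e' }
T is not nullable (ε ∉ FIRST(T)), so stop here.
FIRST(T X ;) = { 'e' }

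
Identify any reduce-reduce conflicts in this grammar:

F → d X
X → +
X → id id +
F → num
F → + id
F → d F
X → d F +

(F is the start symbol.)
A reduce-reduce conflict occurs when an LR(0) state has two complete items [A → α .] and [B → β .] — both call for a reduction, and with no lookahead the parser cannot choose between them.

Augment with F' → F and build the canonical LR(0) collection (I0 = CLOSURE({[F' → . F]}), then GOTO on every symbol after a dot until no new states appear). It has 15 states:
  I0: { [F → . + id], [F → . d F], [F → . d X], [F → . num], [F' → . F] }  — shift
  I1: { [F → + . id] }  — shift
  I2: { [F' → F .] }  — accept
  I3: { [F → . + id], [F → . d F], [F → . d X], [F → . num], [F → d . F], [F → d . X], [X → . +], [X → . d F +], [X → . id id +] }  — shift
  I4: { [F → num .] }  — reduce
  I5: { [F → + . id], [X → + .] }  — shift, reduce
  I6: { [F → d F .] }  — reduce
  I7: { [F → d X .] }  — reduce
  I8: { [F → . + id], [F → . d F], [F → . d X], [F → . num], [F → d . F], [F → d . X], [X → . +], [X → . d F +], [X → . id id +], [X → d . F +] }  — shift
  I9: { [X → id . id +] }  — shift
  I10: { [X → id id . +] }  — shift
  I11: { [X → id id + .] }  — reduce
  I12: { [F → d F .], [X → d F . +] }  — shift, reduce
  I13: { [X → d F + .] }  — reduce
  I14: { [F → + id .] }  — reduce

No state contains more than one complete item.

Answer: No reduce-reduce conflicts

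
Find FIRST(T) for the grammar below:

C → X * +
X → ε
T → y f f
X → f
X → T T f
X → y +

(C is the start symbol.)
{ 'y' }

To compute FIRST(T), examine every production with T on the left-hand side, reading each right-hand side left to right until a non-nullable symbol is reached.

From T → y f f:
  - y is a terminal: add 'y' and stop

Collecting: FIRST(T) = { 'y' }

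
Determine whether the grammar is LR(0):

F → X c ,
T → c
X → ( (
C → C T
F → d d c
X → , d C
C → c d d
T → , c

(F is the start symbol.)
No. Shift-reduce conflict between [X → , d C .] and [T → . , c]

A grammar is LR(0) if no state in the canonical LR(0) collection has:
  - both a shift item (dot before a terminal) and a complete item (shift-reduce conflict), or
  - two or more complete items (reduce-reduce conflict; the accept item [F' → F .] counts as a complete item here).

Augment with F' → F and build the canonical LR(0) collection (I0 = CLOSURE({[F' → . F]}), then GOTO on every symbol after a dot until no new states appear). It has 20 states:
  I0: { [F → . X c ,], [F → . d d c], [F' → . F], [X → . ( (], [X → . , d C] }  — shift
  I1: { [X → ( . (] }  — shift
  I2: { [X → , . d C] }  — shift
  I3: { [F' → F .] }  — accept
  I4: { [F → X . c ,] }  — shift
  I5: { [F → d . d c] }  — shift
  I6: { [F → d d . c] }  — shift
  I7: { [F → d d c .] }  — reduce
  I8: { [F → X c . ,] }  — shift
  I9: { [F → X c , .] }  — reduce
  I10: { [C → . C T], [C → . c d d], [X → , d . C] }  — shift
  I11: { [C → C . T], [T → . , c], [T → . c], [X → , d C .] }  — shift, reduce
  I12: { [C → c . d d] }  — shift
  I13: { [C → c d . d] }  — shift
  I14: { [C → c d d .] }  — reduce
  I15: { [T → , . c] }  — shift
  I16: { [C → C T .] }  — reduce
  I17: { [T → c .] }  — reduce
  I18: { [T → , c .] }  — reduce
  I19: { [X → ( ( .] }  — reduce

Conflict in state I11:
  Shift-reduce conflict between [X → , d C .] and [T → . , c]
So the grammar is NOT LR(0).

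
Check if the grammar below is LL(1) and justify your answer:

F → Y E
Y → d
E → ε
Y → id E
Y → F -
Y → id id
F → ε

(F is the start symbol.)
No. Predict set conflict for F: { '-' }

A grammar is LL(1) if for each non-terminal N with multiple productions, the predict sets of those productions are pairwise disjoint, where PREDICT(N → α) = (FIRST(α) \ {ε}) ∪ (FOLLOW(N) if α ⇒* ε).

Relevant sets:
  FIRST(Y) = { '-', 'd', 'id' }
  FIRST(F) = { '-', 'd', 'id', ε }
  FOLLOW(F) = { $, '-' }

For F:
  PREDICT(F → Y E) = { '-', 'd', 'id' }
  PREDICT(F → ε) = { $, '-' }
For Y:
  PREDICT(Y → d) = { 'd' }
  PREDICT(Y → id E) = { 'id' }
  PREDICT(Y → F '-') = { '-', 'd', 'id' }
  PREDICT(Y → id id) = { 'id' }
E has a single production, so nothing to check there.

Conflict found: Predict set conflict for F: { '-' }
The grammar is NOT LL(1).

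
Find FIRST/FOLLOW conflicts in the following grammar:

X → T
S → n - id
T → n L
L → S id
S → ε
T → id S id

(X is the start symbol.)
A FIRST/FOLLOW conflict occurs when a non-terminal N has a nullable alternative N → β (β ⇒* ε) and another alternative N → α with FIRST(α) ∩ FOLLOW(N) ≠ ∅: on such a lookahead the parser cannot decide between expanding α and letting N vanish via β.

Nullable non-terminals: S.

S: nullable alternative(s) S → ε; FOLLOW(S) = { 'id' }
  S → n - id: FIRST \ {ε} = { 'n' } — disjoint from FOLLOW(S)
  S → ε: FIRST \ {ε} = { } — this is the only nullable alternative, skip

L, T, X have no nullable alternative, so no FIRST/FOLLOW check is needed there.

No FIRST/FOLLOW conflicts found.

Answer: No FIRST/FOLLOW conflicts.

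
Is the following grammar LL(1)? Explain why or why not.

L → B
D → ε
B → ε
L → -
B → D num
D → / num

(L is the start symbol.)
Relevant sets:
  FIRST(B) = { '/', 'num', ε }
  FIRST(D) = { '/', ε }
  FOLLOW(L) = { $ }
  FOLLOW(D) = { 'num' }
  FOLLOW(B) = { $ }

For L:
  PREDICT(L → B) = { $, '/', 'num' }
  PREDICT(L → '-') = { '-' }
For D:
  PREDICT(D → ε) = { 'num' }
  PREDICT(D → '/' num) = { '/' }
For B:
  PREDICT(B → ε) = { $ }
  PREDICT(B → D num) = { '/', 'num' }

All predict sets are disjoint. The grammar IS LL(1).

Answer: Yes, the grammar is LL(1).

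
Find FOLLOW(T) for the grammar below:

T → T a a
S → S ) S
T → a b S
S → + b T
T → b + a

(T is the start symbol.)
To compute FOLLOW(T), find every occurrence of T on a right-hand side N → α T β: add FIRST(β) \ {ε}, and if β is empty or nullable also add FOLLOW(N). Iterate to a fixed point.

T is the start symbol, so $ ∈ FOLLOW(T).
In T → T a a: T is followed by a a, add FIRST(a a) \ {ε} = { 'a' }
In S → + b T: T is at the end, add FOLLOW(S)

The FOLLOW sets referred to above (computed the same way, to a fixed point):
  FOLLOW(S) = { $, ')', 'a' }

Taking the union: FOLLOW(T) = { $, ')', 'a' }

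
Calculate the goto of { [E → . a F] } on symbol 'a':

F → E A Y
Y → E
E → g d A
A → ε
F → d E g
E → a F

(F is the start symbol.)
{ [E → . a F], [E → . g d A], [E → a . F], [F → . E A Y], [F → . d E g] }

GOTO(I, 'a') = CLOSURE({ [A → αX.β] : [A → α.Xβ] ∈ I, X = 'a' })

Items with dot before 'a', with the dot advanced:
  [E → . a F] → [E → a . F]
Closure of the advanced items:
  [E → a . F] has the dot before F: add [F → . E A Y], [F → . d E g]
  [F → . E A Y] has the dot before E: add [E → . g d A], [E → . a F]

GOTO = { [E → . a F], [E → . g d A], [E → a . F], [F → . E A Y], [F → . d E g] }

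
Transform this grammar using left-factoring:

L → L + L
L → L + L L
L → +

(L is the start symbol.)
Left-factoring transforms A → αβ₁ | αβ₂ into A → αA' and A' → β₁ | β₂
(α is the longest common prefix among the alternatives). Repeat until
no nonterminal has two alternatives with a common prefix.

Round 1: L has alternatives sharing prefix 'L + L'. Introduce L': L → L + L L'
  Add: L' → ε
  Add: L' → L

No remaining common prefixes — done.

Resulting grammar:
L → L + L L'
L' → ε
L' → L
L → +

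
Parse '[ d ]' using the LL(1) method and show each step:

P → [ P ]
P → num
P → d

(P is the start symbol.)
LL(1) parsing maintains a stack (initially the start symbol over $) and the input. At each step: if the stack top is a terminal, match it against the current input token; if it is a non-terminal N, replace it with the RHS of M[N, lookahead] (the unique production whose predict set contains the lookahead).

Stack is shown with the top on the left.

Stack    Input    Action
------------------------
P $      [ d ] $  output P → [ P ]
[ P ] $  [ d ] $  match '['
P ] $    d ] $    output P → d
d ] $    d ] $    match 'd'
] $      ] $      match ']'
$        $        accept

The string is accepted.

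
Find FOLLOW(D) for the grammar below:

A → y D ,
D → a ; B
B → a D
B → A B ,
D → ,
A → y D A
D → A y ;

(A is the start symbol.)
{ ',', 'y' }

To compute FOLLOW(D), find every occurrence of D on a right-hand side N → α D β: add FIRST(β) \ {ε}, and if β is empty or nullable also add FOLLOW(N). Iterate to a fixed point.

In A → y D ,: D is followed by ',', add FIRST(',') \ {ε} = { ',' }
In B → a D: D is at the end, add FOLLOW(B)
In A → y D A: D is followed by A, add FIRST(A) \ {ε} = { 'y' }

The FOLLOW sets referred to above (computed the same way, to a fixed point):
  FOLLOW(B) = { ',', 'y' }

Taking the union: FOLLOW(D) = { ',', 'y' }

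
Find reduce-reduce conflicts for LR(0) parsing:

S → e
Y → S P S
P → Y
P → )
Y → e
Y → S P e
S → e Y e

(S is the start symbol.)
Yes — I5: [S → e .] vs [Y → e .]; I11: [S → e .] vs [Y → S P e .]

Augment with S' → S and build the canonical LR(0) collection (I0 = CLOSURE({[S' → . S]}), then GOTO on every symbol after a dot until no new states appear). It has 12 states:
  I0: { [S → . e Y e], [S → . e], [S' → . S] }  — shift
  I1: { [S' → S .] }  — accept
  I2: { [S → . e Y e], [S → . e], [S → e . Y e], [S → e .], [Y → . S P S], [Y → . S P e], [Y → . e] }  — shift, reduce
  I3: { [P → . )], [P → . Y], [S → . e Y e], [S → . e], [Y → . S P S], [Y → . S P e], [Y → . e], [Y → S . P S], [Y → S . P e] }  — shift
  I4: { [S → e Y . e] }  — shift
  I5: { [S → . e Y e], [S → . e], [S → e . Y e], [S → e .], [Y → . S P S], [Y → . S P e], [Y → . e], [Y → e .] }  — shift, 2 reduces
  I6: { [S → e Y e .] }  — reduce
  I7: { [P → ) .] }  — reduce
  I8: { [S → . e Y e], [S → . e], [Y → S P . S], [Y → S P . e] }  — shift
  I9: { [P → Y .] }  — reduce
  I10: { [Y → S P S .] }  — reduce
  I11: { [S → . e Y e], [S → . e], [S → e . Y e], [S → e .], [Y → . S P S], [Y → . S P e], [Y → . e], [Y → S P e .] }  — shift, 2 reduces

I5 contains complete items [S → e .], [Y → e .] — reduce-reduce conflict.
I11 contains complete items [S → e .], [Y → S P e .] — reduce-reduce conflict.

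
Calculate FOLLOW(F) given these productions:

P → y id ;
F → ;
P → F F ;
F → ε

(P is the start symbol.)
In P → F F ;: F is followed by F ';', add FIRST(F ';') \ {ε} = { ';' }
In P → F F ;: F is followed by ';', add FIRST(';') \ {ε} = { ';' }

Taking the union: FOLLOW(F) = { ';' }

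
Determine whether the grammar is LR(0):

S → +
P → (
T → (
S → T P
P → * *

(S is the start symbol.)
A grammar is LR(0) if no state in the canonical LR(0) collection has:
  - both a shift item (dot before a terminal) and a complete item (shift-reduce conflict), or
  - two or more complete items (reduce-reduce conflict; the accept item [S' → S .] counts as a complete item here).

Augment with S' → S and build the canonical LR(0) collection (I0 = CLOSURE({[S' → . S]}), then GOTO on every symbol after a dot until no new states appear). It has 9 states:
  I0: { [S → . +], [S → . T P], [S' → . S], [T → . (] }  — shift
  I1: { [T → ( .] }  — reduce
  I2: { [S → + .] }  — reduce
  I3: { [S' → S .] }  — accept
  I4: { [P → . (], [P → . * *], [S → T . P] }  — shift
  I5: { [P → ( .] }  — reduce
  I6: { [P → * . *] }  — shift
  I7: { [S → T P .] }  — reduce
  I8: { [P → * * .] }  — reduce

Every state is either a pure shift/goto state or contains exactly one complete item and nothing to shift — no conflicts. The grammar is LR(0).

Answer: Yes, the grammar is LR(0)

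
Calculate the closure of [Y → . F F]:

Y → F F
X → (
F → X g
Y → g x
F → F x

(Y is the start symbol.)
{ [F → . F x], [F → . X g], [X → . (], [Y → . F F] }

To compute CLOSURE, for each item [A → α.Bβ] where B is a non-terminal, add [B → .γ] for all productions B → γ; repeat for the newly added items until nothing changes.

Start with: [Y → . F F]
  [Y → . F F] has the dot before F: add [F → . X g], [F → . F x]
  [F → . X g] has the dot before X: add [X → . (]
No further items can be added.

CLOSURE = { [F → . F x], [F → . X g], [X → . (], [Y → . F F] }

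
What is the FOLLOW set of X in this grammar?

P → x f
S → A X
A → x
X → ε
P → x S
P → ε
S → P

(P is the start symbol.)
In S → A X: X is at the end, add FOLLOW(S)

The FOLLOW sets referred to above (computed the same way, to a fixed point):
  FOLLOW(S) = { $ }

Taking the union: FOLLOW(X) = { $ }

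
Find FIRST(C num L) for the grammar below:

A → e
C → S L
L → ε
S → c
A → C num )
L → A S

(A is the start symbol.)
{ 'c' }

FIRST sets of the non-terminals involved (from the grammar, by fixed-point iteration):
  FIRST(C) = { 'c' }

To compute FIRST(C num L), process the symbols left to right:
Symbol C is a non-terminal. Add FIRST(C) \ {ε} = { 'c' }
C is not nullable (ε ∉ FIRST(C)), so stop here.
FIRST(C num L) = { 'c' }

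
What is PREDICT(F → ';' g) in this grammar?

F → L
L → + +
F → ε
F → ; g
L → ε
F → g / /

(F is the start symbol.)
{ ';' }

PREDICT(F → ';' g) = (FIRST(RHS) \ {ε}) ∪ (FOLLOW(F) if ε ∈ FIRST(RHS), i.e. RHS ⇒* ε)
FIRST(';' g) = { ';' }
ε ∉ FIRST(';' g), so FOLLOW(F) is not added.
PREDICT(F → ';' g) = { ';' }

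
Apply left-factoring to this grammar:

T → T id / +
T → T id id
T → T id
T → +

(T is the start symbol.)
T → T id T'
T' → / +
T' → id
T' → ε
T → +

Left-factoring transforms A → αβ₁ | αβ₂ into A → αA' and A' → β₁ | β₂
(α is the longest common prefix among the alternatives). Repeat until
no nonterminal has two alternatives with a common prefix.

Round 1: T has alternatives sharing prefix 'T id'. Introduce T': T → T id T'
  Add: T' → / +
  Add: T' → id
  Add: T' → ε

No remaining common prefixes — done.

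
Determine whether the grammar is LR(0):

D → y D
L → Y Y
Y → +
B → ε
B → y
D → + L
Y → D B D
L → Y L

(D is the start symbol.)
No. Shift-reduce conflict between [Y → + .] and [D → . + L]

A grammar is LR(0) if no state in the canonical LR(0) collection has:
  - both a shift item (dot before a terminal) and a complete item (shift-reduce conflict), or
  - two or more complete items (reduce-reduce conflict; the accept item [D' → D .] counts as a complete item here).

Augment with D' → D and build the canonical LR(0) collection (I0 = CLOSURE({[D' → . D]}), then GOTO on every symbol after a dot until no new states appear). It has 14 states:
  I0: { [D → . + L], [D → . y D], [D' → . D] }  — shift
  I1: { [D → + . L], [D → . + L], [D → . y D], [L → . Y L], [L → . Y Y], [Y → . +], [Y → . D B D] }  — shift
  I2: { [D' → D .] }  — accept
  I3: { [D → . + L], [D → . y D], [D → y . D] }  — shift
  I4: { [D → y D .] }  — reduce
  I5: { [D → + . L], [D → . + L], [D → . y D], [L → . Y L], [L → . Y Y], [Y → + .], [Y → . +], [Y → . D B D] }  — shift, reduce
  I6: { [B → . y], [B → .], [Y → D . B D] }  — shift, reduce
  I7: { [D → + L .] }  — reduce
  I8: { [D → . + L], [D → . y D], [L → . Y L], [L → . Y Y], [L → Y . L], [L → Y . Y], [Y → . +], [Y → . D B D] }  — shift
  I9: { [L → Y L .] }  — reduce
  I10: { [D → . + L], [D → . y D], [L → . Y L], [L → . Y Y], [L → Y . L], [L → Y . Y], [L → Y Y .], [Y → . +], [Y → . D B D] }  — shift, reduce
  I11: { [D → . + L], [D → . y D], [Y → D B . D] }  — shift
  I12: { [B → y .] }  — reduce
  I13: { [Y → D B D .] }  — reduce

Conflict in state I5:
  Shift-reduce conflict between [Y → + .] and [D → . + L]
So the grammar is NOT LR(0).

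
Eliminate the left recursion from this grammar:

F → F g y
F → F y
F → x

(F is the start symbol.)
F is directly left-recursive. The standard transformation for
  A → A α₁ | ... | A α_m | β₁ | ... | β_n
is
  A  → β₁ A' | ... | β_n A'
  A' → α₁ A' | ... | α_m A' | ε

F → x becomes F → x F'
F → F g y becomes F' → g y F'
F → F y becomes F' → y F'
Add F' → ε

Resulting grammar:
F → x F'
F' → g y F'
F' → y F'
F' → ε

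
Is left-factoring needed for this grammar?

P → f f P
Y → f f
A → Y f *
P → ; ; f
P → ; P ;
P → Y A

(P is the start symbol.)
Yes, P has productions with common prefix ';'

Left-factoring is needed when two productions for the same non-terminal
share a common prefix on the right-hand side.

Productions for P:
  P → f f P
  P → ; ; f
  P → ; P ;
  P → Y A

Found common prefix ';' in productions for P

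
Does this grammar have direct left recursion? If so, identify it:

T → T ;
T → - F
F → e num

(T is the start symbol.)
Yes, T is left-recursive

Direct left recursion occurs when N → N α for some non-terminal N (the right-hand side begins with the left-hand side itself).

T → T ;: LEFT RECURSIVE (starts with T)
T → - F: starts with '-'
F → e num: starts with e

The grammar has direct left recursion on: T.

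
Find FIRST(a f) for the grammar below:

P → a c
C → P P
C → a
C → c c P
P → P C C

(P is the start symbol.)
{ 'a' }

To compute FIRST(a f), process the symbols left to right:
Symbol a is a terminal. Add 'a' and stop.
FIRST(a f) = { 'a' }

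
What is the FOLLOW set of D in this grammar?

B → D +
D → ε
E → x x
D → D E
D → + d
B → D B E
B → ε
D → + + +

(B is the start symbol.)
To compute FOLLOW(D), find every occurrence of D on a right-hand side N → α D β: add FIRST(β) \ {ε}, and if β is empty or nullable also add FOLLOW(N). Iterate to a fixed point.

In B → D +: D is followed by '+', add FIRST('+') \ {ε} = { '+' }
In D → D E: D is followed by E, add FIRST(E) \ {ε} = { 'x' }
In B → D B E: D is followed by B E, add FIRST(B E) \ {ε} = { '+', 'x' }

Taking the union: FOLLOW(D) = { '+', 'x' }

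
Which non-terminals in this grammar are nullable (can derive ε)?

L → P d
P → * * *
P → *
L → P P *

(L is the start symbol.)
There are no ε-productions, so no non-terminal can derive ε.
No non-terminals are nullable.

Answer: None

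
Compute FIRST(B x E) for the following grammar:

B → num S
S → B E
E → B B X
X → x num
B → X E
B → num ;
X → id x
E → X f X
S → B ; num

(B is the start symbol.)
{ 'id', 'num', 'x' }

FIRST sets of the non-terminals involved (from the grammar, by fixed-point iteration):
  FIRST(B) = { 'id', 'num', 'x' }

To compute FIRST(B x E), process the symbols left to right:
Symbol B is a non-terminal. Add FIRST(B) \ {ε} = { 'id', 'num', 'x' }
B is not nullable (ε ∉ FIRST(B)), so stop here.
FIRST(B x E) = { 'id', 'num', 'x' }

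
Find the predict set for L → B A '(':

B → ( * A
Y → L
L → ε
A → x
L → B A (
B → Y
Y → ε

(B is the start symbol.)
PREDICT(L → B A '(') = (FIRST(RHS) \ {ε}) ∪ (FOLLOW(L) if ε ∈ FIRST(RHS), i.e. RHS ⇒* ε)
FIRST(B) = { '(', 'x', ε }
FIRST(A) = { 'x' }
FIRST(B A '(') = { '(', 'x' }
ε ∉ FIRST(B A '('), so FOLLOW(L) is not added.
PREDICT(L → B A '(') = { '(', 'x' }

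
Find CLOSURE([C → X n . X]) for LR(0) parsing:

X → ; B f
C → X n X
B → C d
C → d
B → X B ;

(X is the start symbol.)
{ [C → X n . X], [X → . ; B f] }

To compute CLOSURE, for each item [A → α.Bβ] where B is a non-terminal, add [B → .γ] for all productions B → γ; repeat for the newly added items until nothing changes.

Start with: [C → X n . X]
  [C → X n . X] has the dot before X: add [X → . ; B f]
No further items can be added.

CLOSURE = { [C → X n . X], [X → . ; B f] }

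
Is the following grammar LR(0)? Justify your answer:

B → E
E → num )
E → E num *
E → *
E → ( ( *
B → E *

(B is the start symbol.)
No. Shift-reduce conflict between [B → E .] and [B → E . *]

A grammar is LR(0) if no state in the canonical LR(0) collection has:
  - both a shift item (dot before a terminal) and a complete item (shift-reduce conflict), or
  - two or more complete items (reduce-reduce conflict; the accept item [B' → B .] counts as a complete item here).

Augment with B' → B and build the canonical LR(0) collection (I0 = CLOSURE({[B' → . B]}), then GOTO on every symbol after a dot until no new states appear). It has 12 states:
  I0: { [B → . E *], [B → . E], [B' → . B], [E → . ( ( *], [E → . *], [E → . E num *], [E → . num )] }  — shift
  I1: { [E → ( . ( *] }  — shift
  I2: { [E → * .] }  — reduce
  I3: { [B' → B .] }  — accept
  I4: { [B → E . *], [B → E .], [E → E . num *] }  — shift, reduce
  I5: { [E → num . )] }  — shift
  I6: { [E → num ) .] }  — reduce
  I7: { [B → E * .] }  — reduce
  I8: { [E → E num . *] }  — shift
  I9: { [E → E num * .] }  — reduce
  I10: { [E → ( ( . *] }  — shift
  I11: { [E → ( ( * .] }  — reduce

Conflict in state I4:
  Shift-reduce conflict between [B → E .] and [B → E . *]
So the grammar is NOT LR(0).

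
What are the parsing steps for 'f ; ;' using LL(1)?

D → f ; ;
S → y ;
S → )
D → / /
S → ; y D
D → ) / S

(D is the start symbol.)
Stack is shown with the top on the left.

Stack    Input    Action
------------------------
D $      f ; ; $  output D → f ; ;
f ; ; $  f ; ; $  match 'f'
; ; $    ; ; $    match ';'
; $      ; $      match ';'
$        $        accept

The string is accepted.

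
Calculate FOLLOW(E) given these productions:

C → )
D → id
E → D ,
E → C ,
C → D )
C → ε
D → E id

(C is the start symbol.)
To compute FOLLOW(E), find every occurrence of E on a right-hand side N → α E β: add FIRST(β) \ {ε}, and if β is empty or nullable also add FOLLOW(N). Iterate to a fixed point.

In D → E id: E is followed by id, add FIRST(id) \ {ε} = { 'id' }

Taking the union: FOLLOW(E) = { 'id' }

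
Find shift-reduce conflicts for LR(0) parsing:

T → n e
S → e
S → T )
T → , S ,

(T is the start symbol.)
No shift-reduce conflicts

A shift-reduce conflict occurs when an LR(0) state has both:
  - a complete (reduce) item [A → α .] (dot at the end), and
  - a shift item [B → β . c γ] (dot before a terminal).

Augment with T' → T and build the canonical LR(0) collection (I0 = CLOSURE({[T' → . T]}), then GOTO on every symbol after a dot until no new states appear). It has 10 states:
  I0: { [T → . , S ,], [T → . n e], [T' → . T] }  — shift
  I1: { [S → . T )], [S → . e], [T → , . S ,], [T → . , S ,], [T → . n e] }  — shift
  I2: { [T' → T .] }  — accept
  I3: { [T → n . e] }  — shift
  I4: { [T → n e .] }  — reduce
  I5: { [T → , S . ,] }  — shift
  I6: { [S → T . )] }  — shift
  I7: { [S → e .] }  — reduce
  I8: { [S → T ) .] }  — reduce
  I9: { [T → , S , .] }  — reduce

No state contains both a complete item and a shift item.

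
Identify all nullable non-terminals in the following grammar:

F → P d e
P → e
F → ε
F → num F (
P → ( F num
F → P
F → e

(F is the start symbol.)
A non-terminal is nullable if it can derive ε (the empty string): either it has an ε-production, or it has a production whose right-hand side consists entirely of nullable non-terminals.

ε-productions: F → ε
So F is immediately nullable.
No further non-terminal can be added: every production for the remaining non-terminals contains a terminal or a non-nullable non-terminal.
Nullable = { 'F' }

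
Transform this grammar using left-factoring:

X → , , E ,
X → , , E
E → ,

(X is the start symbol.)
Left-factoring transforms A → αβ₁ | αβ₂ into A → αA' and A' → β₁ | β₂
(α is the longest common prefix among the alternatives). Repeat until
no nonterminal has two alternatives with a common prefix.

Round 1: X has alternatives sharing prefix ', , E'. Introduce X': X → , , E X'
  Add: X' → ,
  Add: X' → ε

No remaining common prefixes — done.

Resulting grammar:
X → , , E X'
X' → ,
X' → ε
E → ,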